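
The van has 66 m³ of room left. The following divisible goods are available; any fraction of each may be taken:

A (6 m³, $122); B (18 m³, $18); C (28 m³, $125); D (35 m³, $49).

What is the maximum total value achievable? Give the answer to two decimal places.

Take in order of value per unit:
- A (122/6 per unit): all 6 → value 122, running total 122.00
- C (125/28 per unit): all 28 → value 125, running total 247.00
- D (49/35 per unit): 32 of 35 → value 32×49/35 = 44.8000, running total 291.80
Total 291.80.

291.80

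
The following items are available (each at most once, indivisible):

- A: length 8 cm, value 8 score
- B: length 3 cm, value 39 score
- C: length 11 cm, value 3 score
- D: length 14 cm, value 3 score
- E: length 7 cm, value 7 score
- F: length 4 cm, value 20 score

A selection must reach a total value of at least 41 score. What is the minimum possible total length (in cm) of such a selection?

7

Subsets with value ≥ 41, sorted by total length:
- B+F: length 7, value 59
- B+E: length 10, value 46
Minimum length: 7 cm.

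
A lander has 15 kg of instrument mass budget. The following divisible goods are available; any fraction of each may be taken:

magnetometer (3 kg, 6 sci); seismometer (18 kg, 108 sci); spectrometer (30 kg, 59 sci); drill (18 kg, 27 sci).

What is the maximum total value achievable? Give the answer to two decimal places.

90.00

Take in order of value per unit:
- seismometer (108/18 per unit): 15 of 18 → value 15×108/18 = 90.0000, running total 90.00
Total 90.00.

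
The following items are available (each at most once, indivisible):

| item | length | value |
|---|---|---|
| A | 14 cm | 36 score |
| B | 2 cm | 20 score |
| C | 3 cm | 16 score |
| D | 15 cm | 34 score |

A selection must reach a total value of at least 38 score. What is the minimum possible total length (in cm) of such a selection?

16

Subsets with value ≥ 38, sorted by total length:
- A+B: length 16, value 56
- B+D: length 17, value 54
Minimum length: 16 cm.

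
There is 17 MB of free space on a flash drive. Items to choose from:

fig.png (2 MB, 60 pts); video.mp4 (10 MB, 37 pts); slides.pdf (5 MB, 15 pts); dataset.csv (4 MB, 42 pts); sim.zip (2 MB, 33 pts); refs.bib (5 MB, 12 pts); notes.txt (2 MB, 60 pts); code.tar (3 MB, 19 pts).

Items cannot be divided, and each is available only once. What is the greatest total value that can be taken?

214 pts

Check high-value combinations within 17 MB:
- fig.png+dataset.csv+sim.zip+notes.txt+code.tar: size 2+4+2+2+3=13, value 60+42+33+60+19=214
- fig.png+slides.pdf+dataset.csv+sim.zip+notes.txt: size 2+5+4+2+2=15, value 60+15+42+33+60=210
- fig.png+dataset.csv+sim.zip+refs.bib+notes.txt: size 2+4+2+5+2=15, value 60+42+33+12+60=207
- fig.png+slides.pdf+dataset.csv+notes.txt+code.tar: size 2+5+4+2+3=16, value 60+15+42+60+19=196
- fig.png+dataset.csv+sim.zip+notes.txt: size 2+4+2+2=10, value 60+42+33+60=195
Best: 214 pts.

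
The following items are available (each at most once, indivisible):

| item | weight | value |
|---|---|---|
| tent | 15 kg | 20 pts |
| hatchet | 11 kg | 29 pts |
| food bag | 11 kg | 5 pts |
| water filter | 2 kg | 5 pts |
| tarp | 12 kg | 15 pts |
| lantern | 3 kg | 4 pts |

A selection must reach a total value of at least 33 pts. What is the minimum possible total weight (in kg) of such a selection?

Subsets with value ≥ 33, sorted by total weight:
- hatchet+water filter: weight 13, value 34
- hatchet+lantern: weight 14, value 33
Minimum weight: 13 kg.

13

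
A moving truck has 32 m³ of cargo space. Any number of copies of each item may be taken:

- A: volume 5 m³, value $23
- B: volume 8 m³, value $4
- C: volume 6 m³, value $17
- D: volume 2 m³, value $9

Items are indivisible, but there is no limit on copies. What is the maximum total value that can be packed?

$147

Best value-per-unit is A at 23/5; filling with it alone gives 6×23 = 138.
Optimal mix: 6×A + 1×D → volume 32, value 147.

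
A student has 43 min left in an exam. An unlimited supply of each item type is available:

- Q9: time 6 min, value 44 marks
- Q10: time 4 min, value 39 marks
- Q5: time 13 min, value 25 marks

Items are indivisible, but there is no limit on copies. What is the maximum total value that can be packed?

395 marks

Best value-per-unit is Q10 at 39/4; filling with it alone gives 10×39 = 390.
Optimal mix: 1×Q9 + 9×Q10 → time 42, value 395.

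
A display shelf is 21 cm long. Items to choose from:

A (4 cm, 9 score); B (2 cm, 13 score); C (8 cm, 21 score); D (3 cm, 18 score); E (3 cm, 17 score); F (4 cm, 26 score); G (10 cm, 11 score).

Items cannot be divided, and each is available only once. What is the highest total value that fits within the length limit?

95 score

Check high-value combinations within 21 cm:
- B+C+D+E+F: length 2+8+3+3+4=20, value 13+21+18+17+26=95
- A+B+C+D+F: length 4+2+8+3+4=21, value 9+13+21+18+26=87
- A+B+C+E+F: length 4+2+8+3+4=21, value 9+13+21+17+26=86
Best: 95 score.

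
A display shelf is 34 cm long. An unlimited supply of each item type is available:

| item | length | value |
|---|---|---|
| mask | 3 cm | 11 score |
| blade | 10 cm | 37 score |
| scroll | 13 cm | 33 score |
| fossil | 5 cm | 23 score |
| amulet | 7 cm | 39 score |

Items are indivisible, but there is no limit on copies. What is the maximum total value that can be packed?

179 score

Best value-per-unit is amulet at 39/7; filling with it alone gives 4×39 = 156.
Optimal mix: 1×fossil + 4×amulet → length 33, value 179.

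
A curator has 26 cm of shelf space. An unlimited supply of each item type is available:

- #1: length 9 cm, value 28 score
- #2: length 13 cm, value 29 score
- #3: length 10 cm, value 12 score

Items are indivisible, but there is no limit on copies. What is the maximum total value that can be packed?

Best value-per-unit is #1 at 28/9; filling with it alone gives 2×28 = 56.
Optimal mix: 2×#2 → length 26, value 58.

58 score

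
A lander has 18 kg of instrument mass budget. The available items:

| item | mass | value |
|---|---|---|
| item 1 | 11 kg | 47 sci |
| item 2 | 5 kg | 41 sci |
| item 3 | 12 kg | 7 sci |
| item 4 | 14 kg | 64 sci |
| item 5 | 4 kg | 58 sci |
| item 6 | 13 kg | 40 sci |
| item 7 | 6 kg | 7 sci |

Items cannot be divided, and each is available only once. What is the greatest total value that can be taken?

122 sci

Check high-value combinations within 18 kg:
- item 4+item 5: mass 14+4=18, value 64+58=122
- item 2+item 5+item 7: mass 5+4+6=15, value 41+58+7=106
- item 1+item 5: mass 11+4=15, value 47+58=105
- item 2+item 5: mass 5+4=9, value 41+58=99
Best: 122 sci.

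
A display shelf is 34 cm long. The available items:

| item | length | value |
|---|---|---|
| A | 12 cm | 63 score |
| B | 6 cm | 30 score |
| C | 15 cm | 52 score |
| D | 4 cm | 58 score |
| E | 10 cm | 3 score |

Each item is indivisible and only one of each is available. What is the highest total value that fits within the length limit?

This is a 0/1 knapsack; check combinations near the capacity.
- A+C+D: length 12+15+4=31, value 63+52+58=173
- A+B+D+E: length 12+6+4+10=32, value 63+30+58+3=154
- A+B+D: length 12+6+4=22, value 63+30+58=151
Best: 173 score.

173 score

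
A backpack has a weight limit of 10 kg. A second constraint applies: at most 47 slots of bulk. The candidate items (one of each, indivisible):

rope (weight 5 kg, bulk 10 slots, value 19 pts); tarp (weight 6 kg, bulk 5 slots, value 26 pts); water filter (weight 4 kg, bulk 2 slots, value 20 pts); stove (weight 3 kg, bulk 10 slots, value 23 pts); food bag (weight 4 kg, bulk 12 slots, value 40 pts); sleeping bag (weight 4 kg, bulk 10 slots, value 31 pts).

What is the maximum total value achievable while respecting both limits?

71 pts

Feasible sets respecting both limits:
- food bag+sleeping bag: weight 8, bulk 22, value 71
- tarp+food bag: weight 10, bulk 17, value 66
- stove+food bag: weight 7, bulk 22, value 63
Best: 71 pts.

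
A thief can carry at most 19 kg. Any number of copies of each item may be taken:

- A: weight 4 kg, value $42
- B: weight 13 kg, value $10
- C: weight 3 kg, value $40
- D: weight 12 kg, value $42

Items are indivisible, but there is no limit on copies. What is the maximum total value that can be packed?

$242

Best value-per-unit is C at 40/3; filling with it alone gives 6×40 = 240.
Optimal mix: 1×A + 5×C → weight 19, value 242.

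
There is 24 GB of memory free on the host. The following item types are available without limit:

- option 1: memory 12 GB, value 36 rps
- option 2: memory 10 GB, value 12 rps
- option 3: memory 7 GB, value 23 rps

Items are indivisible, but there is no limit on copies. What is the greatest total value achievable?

72 rps

Best value-per-unit is option 3 at 23/7; filling with it alone gives 3×23 = 69.
Optimal mix: 2×option 1 → memory 24, value 72.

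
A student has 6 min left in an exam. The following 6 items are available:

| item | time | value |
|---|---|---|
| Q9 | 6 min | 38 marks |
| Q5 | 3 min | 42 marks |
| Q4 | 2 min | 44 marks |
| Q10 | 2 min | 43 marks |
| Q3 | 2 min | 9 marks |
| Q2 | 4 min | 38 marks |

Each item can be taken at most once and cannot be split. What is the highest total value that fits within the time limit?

96 marks

Check high-value combinations within 6 min:
- Q4+Q10+Q3: time 2+2+2=6, value 44+43+9=96
- Q4+Q10: time 2+2=4, value 44+43=87
- Q5+Q4: time 3+2=5, value 42+44=86
- Q5+Q10: time 3+2=5, value 42+43=85
- Q4+Q2: time 2+4=6, value 44+38=82
Best: 96 marks.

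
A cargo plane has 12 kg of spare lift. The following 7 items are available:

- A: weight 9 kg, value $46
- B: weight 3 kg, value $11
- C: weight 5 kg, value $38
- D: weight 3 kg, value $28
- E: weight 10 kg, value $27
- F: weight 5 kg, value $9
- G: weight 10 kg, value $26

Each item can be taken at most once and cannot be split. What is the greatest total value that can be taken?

This is a 0/1 knapsack; check combinations near the capacity.
- B+C+D: weight 3+5+3=11, value 11+38+28=77
- A+D: weight 9+3=12, value 46+28=74
- C+D: weight 5+3=8, value 38+28=66
- A+B: weight 9+3=12, value 46+11=57
Best: $77.

$77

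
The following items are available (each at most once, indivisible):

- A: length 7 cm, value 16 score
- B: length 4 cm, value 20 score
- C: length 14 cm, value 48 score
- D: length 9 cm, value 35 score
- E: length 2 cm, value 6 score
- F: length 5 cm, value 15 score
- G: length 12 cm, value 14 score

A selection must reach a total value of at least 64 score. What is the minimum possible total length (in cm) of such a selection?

18

Subsets with value ≥ 64, sorted by total length:
- B+D+F: length 18, value 70
- B+C: length 18, value 68
- B+D+E+F: length 20, value 76
Minimum length: 18 cm.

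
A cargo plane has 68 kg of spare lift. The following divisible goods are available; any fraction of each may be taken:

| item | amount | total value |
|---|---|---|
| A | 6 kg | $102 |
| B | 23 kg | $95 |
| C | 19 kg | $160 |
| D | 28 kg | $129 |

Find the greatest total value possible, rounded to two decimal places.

Take in order of value per unit:
- A (102/6 per unit): all 6 → value 102, running total 102.00
- C (160/19 per unit): all 19 → value 160, running total 262.00
- D (129/28 per unit): all 28 → value 129, running total 391.00
- B (95/23 per unit): 15 of 23 → value 15×95/23 = 61.9565, running total 452.96
Total 452.96.

452.96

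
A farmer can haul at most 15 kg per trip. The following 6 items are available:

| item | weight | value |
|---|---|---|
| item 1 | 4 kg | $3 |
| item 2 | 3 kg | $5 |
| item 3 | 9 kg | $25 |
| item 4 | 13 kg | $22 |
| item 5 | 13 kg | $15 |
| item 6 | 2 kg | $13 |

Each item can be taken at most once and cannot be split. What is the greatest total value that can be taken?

$43

Check high-value combinations within 15 kg:
- item 2+item 3+item 6: weight 3+9+2=14, value 5+25+13=43
- item 1+item 3+item 6: weight 4+9+2=15, value 3+25+13=41
- item 3+item 6: weight 9+2=11, value 25+13=38
- item 4+item 6: weight 13+2=15, value 22+13=35
Best: $43.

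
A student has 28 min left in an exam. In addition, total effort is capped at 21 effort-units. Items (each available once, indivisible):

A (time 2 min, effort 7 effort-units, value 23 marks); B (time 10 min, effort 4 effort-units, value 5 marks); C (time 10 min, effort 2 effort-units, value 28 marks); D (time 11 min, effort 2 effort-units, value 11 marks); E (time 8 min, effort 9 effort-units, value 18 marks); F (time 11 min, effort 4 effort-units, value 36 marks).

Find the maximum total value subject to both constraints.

87 marks

Feasible sets respecting both limits:
- A+C+F: time 23, effort 13, value 87
- A+E+F: time 21, effort 20, value 77
- A+D+F: time 24, effort 13, value 70
Best: 87 marks.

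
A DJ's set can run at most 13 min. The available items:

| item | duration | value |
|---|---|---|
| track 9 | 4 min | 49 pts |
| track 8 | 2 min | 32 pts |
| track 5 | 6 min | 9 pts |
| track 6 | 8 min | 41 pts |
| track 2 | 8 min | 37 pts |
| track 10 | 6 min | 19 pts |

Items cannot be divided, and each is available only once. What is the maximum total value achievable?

100 pts

This is a 0/1 knapsack; check combinations near the capacity.
- track 9+track 8+track 10: duration 4+2+6=12, value 49+32+19=100
- track 9+track 8+track 5: duration 4+2+6=12, value 49+32+9=90
- track 9+track 6: duration 4+8=12, value 49+41=90
- track 9+track 2: duration 4+8=12, value 49+37=86
Best: 100 pts.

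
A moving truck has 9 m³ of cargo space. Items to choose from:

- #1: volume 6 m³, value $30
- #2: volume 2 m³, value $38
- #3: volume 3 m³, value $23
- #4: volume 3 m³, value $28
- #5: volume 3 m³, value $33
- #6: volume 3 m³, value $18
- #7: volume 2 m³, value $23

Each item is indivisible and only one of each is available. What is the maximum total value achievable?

$99

Check high-value combinations within 9 m³:
- #2+#4+#5: volume 2+3+3=8, value 38+28+33=99
- #2+#5+#7: volume 2+3+2=7, value 38+33+23=94
- #2+#3+#5: volume 2+3+3=8, value 38+23+33=94
- #2+#4+#7: volume 2+3+2=7, value 38+28+23=89
Best: $99.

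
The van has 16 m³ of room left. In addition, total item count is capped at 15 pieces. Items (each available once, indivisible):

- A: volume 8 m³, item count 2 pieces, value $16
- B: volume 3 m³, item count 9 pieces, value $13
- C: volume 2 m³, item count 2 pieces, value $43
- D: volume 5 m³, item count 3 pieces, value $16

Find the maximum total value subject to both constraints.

$75

Feasible sets respecting both limits:
- A+C+D: volume 15, item count 7, value 75
- A+B+C: volume 13, item count 13, value 72
- B+C+D: volume 10, item count 14, value 72
- A+C: volume 10, item count 4, value 59
Best: $75.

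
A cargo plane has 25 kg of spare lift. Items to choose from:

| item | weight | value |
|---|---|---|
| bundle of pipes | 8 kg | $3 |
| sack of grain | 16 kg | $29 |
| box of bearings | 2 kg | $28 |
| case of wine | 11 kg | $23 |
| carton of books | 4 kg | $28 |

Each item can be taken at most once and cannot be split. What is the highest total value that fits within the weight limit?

$85

Check high-value combinations within 25 kg:
- sack of grain+box of bearings+carton of books: weight 16+2+4=22, value 29+28+28=85
- bundle of pipes+box of bearings+case of wine+carton of books: weight 8+2+11+4=25, value 3+28+23+28=82
- box of bearings+case of wine+carton of books: weight 2+11+4=17, value 28+23+28=79
- bundle of pipes+box of bearings+carton of books: weight 8+2+4=14, value 3+28+28=59
- sack of grain+box of bearings: weight 16+2=18, value 29+28=57
Best: $85.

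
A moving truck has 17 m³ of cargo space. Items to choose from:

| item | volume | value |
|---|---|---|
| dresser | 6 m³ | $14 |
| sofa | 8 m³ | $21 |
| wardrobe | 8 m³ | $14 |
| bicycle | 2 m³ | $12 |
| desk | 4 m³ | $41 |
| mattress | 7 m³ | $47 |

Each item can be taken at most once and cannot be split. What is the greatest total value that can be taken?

$102

This is a 0/1 knapsack; check combinations near the capacity.
- dresser+desk+mattress: volume 6+4+7=17, value 14+41+47=102
- bicycle+desk+mattress: volume 2+4+7=13, value 12+41+47=100
- desk+mattress: volume 4+7=11, value 41+47=88
- sofa+bicycle+mattress: volume 8+2+7=17, value 21+12+47=80
- sofa+bicycle+desk: volume 8+2+4=14, value 21+12+41=74
Best: $102.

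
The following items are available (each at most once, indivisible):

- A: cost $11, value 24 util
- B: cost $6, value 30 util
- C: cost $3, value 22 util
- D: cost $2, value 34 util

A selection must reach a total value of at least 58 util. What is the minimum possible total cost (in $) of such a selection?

8

Subsets with value ≥ 58, sorted by total cost:
- B+D: cost 8, value 64
- B+C+D: cost 11, value 86
- A+D: cost 13, value 58
- A+C+D: cost 16, value 80
Minimum cost: 8 $.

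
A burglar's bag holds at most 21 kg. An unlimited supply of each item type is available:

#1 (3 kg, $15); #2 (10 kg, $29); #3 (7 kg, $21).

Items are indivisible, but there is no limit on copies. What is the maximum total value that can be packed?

$105

Best value-per-unit is #1 at 15/3, and filling with it alone uses weight 7×3=21. No mix of the others beats 7×15 = 105.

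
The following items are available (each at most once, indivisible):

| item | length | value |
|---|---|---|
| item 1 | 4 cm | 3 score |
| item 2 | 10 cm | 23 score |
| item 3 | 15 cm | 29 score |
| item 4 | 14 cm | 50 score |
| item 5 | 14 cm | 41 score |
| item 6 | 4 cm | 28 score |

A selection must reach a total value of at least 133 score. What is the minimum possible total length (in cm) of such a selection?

Subsets with value ≥ 133, sorted by total length:
- item 2+item 4+item 5+item 6: length 42, value 142
- item 1+item 2+item 4+item 5+item 6: length 46, value 145
- item 3+item 4+item 5+item 6: length 47, value 148
Minimum length: 42 cm.

42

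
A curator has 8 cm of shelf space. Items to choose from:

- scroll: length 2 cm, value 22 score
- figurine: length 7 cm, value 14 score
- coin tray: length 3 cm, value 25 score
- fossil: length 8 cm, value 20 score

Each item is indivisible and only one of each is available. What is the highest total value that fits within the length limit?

Check high-value combinations within 8 cm:
- scroll+coin tray: length 2+3=5, value 22+25=47
- coin tray: length 3, value 25
- scroll: length 2, value 22
- fossil: length 8, value 20
Best: 47 score.

47 score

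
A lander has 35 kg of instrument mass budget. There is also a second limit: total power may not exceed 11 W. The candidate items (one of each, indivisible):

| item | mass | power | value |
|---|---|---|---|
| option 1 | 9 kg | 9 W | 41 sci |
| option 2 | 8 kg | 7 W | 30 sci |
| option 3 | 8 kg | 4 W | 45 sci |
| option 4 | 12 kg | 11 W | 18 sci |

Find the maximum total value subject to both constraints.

75 sci

Feasible sets respecting both limits:
- option 2+option 3: mass 16, power 11, value 75
- option 3: mass 8, power 4, value 45
- option 1: mass 9, power 9, value 41
Best: 75 sci.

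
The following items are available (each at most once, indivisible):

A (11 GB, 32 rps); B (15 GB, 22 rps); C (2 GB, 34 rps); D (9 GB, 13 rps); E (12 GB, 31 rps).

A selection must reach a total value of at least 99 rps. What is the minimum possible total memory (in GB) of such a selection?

Subsets with value ≥ 99, sorted by total memory:
- A+C+D+E: memory 34, value 110
- A+B+C+D: memory 37, value 101
- B+C+D+E: memory 38, value 100
- A+B+C+E: memory 40, value 119
Minimum memory: 34 GB.

34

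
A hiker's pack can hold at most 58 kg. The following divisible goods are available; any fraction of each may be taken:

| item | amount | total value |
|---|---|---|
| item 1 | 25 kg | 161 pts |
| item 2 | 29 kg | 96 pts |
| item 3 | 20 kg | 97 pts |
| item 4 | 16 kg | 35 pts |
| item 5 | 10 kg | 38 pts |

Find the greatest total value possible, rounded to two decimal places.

305.93

Take in order of value per unit:
- item 1 (161/25 per unit): all 25 → value 161, running total 161.00
- item 3 (97/20 per unit): all 20 → value 97, running total 258.00
- item 5 (38/10 per unit): all 10 → value 38, running total 296.00
- item 2 (96/29 per unit): 3 of 29 → value 3×96/29 = 9.9310, running total 305.93
Total 305.93.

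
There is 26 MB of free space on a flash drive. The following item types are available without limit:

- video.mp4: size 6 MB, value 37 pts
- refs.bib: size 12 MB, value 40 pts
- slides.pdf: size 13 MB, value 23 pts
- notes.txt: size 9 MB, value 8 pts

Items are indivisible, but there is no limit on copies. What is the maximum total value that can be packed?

148 pts

Best value-per-unit is video.mp4 at 37/6, and filling with it alone uses size 4×6=24. No mix of the others beats 4×37 = 148.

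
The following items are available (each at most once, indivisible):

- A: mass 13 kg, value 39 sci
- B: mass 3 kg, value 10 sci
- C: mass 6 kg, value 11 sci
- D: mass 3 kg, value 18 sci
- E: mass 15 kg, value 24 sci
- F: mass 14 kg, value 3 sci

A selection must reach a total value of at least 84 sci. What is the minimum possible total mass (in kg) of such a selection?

Subsets with value ≥ 84, sorted by total mass:
- A+B+D+E: mass 34, value 91
- A+C+D+E: mass 37, value 92
- A+B+C+E: mass 37, value 84
Minimum mass: 34 kg.

34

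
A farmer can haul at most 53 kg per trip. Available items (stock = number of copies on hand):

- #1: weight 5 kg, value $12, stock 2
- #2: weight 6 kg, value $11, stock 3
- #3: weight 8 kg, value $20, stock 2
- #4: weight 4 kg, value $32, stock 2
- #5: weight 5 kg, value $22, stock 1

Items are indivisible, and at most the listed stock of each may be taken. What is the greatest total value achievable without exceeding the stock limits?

$172

Top feasible selections:
- 2×#1 + 2×#2 + 2×#3 + 2×#4 + 1×#5: weight 51, value 172
- 1×#1 + 3×#2 + 2×#3 + 2×#4 + 1×#5: weight 52, value 171
Best: $172.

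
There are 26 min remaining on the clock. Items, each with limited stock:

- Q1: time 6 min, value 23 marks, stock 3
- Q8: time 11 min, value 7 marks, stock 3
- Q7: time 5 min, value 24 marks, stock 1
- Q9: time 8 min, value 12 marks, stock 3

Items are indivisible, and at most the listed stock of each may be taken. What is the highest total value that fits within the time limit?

Top feasible selections:
- 3×Q1 + 1×Q7: time 23, value 93
- 2×Q1 + 1×Q7 + 1×Q9: time 25, value 82
- 3×Q1 + 1×Q9: time 26, value 81
- 2×Q1 + 1×Q7: time 17, value 70
Best: 93 marks.

93 marks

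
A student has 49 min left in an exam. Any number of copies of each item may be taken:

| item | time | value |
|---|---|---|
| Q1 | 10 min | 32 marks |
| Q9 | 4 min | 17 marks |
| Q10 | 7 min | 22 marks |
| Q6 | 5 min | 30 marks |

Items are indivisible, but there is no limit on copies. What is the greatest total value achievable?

Best value-per-unit is Q6 at 30/5; filling with it alone gives 9×30 = 270.
Optimal mix: 1×Q9 + 9×Q6 → time 49, value 287.

287 marks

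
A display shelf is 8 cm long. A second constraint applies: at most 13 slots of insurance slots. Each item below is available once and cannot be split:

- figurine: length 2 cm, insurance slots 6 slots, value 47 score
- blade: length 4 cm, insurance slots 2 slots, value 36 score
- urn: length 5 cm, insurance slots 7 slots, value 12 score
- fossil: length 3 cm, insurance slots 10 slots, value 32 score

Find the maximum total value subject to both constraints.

Feasible sets respecting both limits:
- figurine+blade: length 6, insurance slots 8, value 83
- blade+fossil: length 7, insurance slots 12, value 68
- figurine+urn: length 7, insurance slots 13, value 59
Best: 83 score.

83 score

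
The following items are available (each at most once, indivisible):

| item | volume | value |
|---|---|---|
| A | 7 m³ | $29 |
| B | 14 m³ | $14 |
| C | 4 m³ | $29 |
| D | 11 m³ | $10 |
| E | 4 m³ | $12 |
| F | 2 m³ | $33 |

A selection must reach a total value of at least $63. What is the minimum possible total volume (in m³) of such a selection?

10

Subsets with value ≥ 63, sorted by total volume:
- C+E+F: volume 10, value 74
- A+C+F: volume 13, value 91
- A+E+F: volume 13, value 74
Minimum volume: 10 m³.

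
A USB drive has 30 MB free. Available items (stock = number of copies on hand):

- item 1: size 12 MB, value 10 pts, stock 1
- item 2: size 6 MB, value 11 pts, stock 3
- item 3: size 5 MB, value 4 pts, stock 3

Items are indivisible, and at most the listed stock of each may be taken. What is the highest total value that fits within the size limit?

Top feasible selections:
- 1×item 1 + 3×item 2: size 30, value 43
- 3×item 2 + 2×item 3: size 28, value 41
Best: 43 pts.

43 pts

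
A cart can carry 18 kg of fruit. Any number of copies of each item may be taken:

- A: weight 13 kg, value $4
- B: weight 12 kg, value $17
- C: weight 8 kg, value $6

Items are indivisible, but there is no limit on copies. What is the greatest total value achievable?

$17

Best value-per-unit is B at 17/12, and filling with it alone uses weight 1×12=12. No mix of the others beats 1×17 = 17.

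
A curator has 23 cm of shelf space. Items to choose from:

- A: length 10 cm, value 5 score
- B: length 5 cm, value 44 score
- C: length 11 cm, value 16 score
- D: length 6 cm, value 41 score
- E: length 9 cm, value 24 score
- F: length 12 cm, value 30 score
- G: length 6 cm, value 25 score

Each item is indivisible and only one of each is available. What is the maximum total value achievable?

Check high-value combinations within 23 cm:
- B+D+F: length 5+6+12=23, value 44+41+30=115
- B+D+G: length 5+6+6=17, value 44+41+25=110
- B+D+E: length 5+6+9=20, value 44+41+24=109
- B+C+D: length 5+11+6=22, value 44+16+41=101
Best: 115 score.

115 score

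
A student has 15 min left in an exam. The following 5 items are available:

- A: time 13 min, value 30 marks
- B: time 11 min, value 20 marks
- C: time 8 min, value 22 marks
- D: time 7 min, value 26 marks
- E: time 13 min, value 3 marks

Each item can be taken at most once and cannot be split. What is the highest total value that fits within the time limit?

This is a 0/1 knapsack; check combinations near the capacity.
- C+D: time 8+7=15, value 22+26=48
- A: time 13, value 30
- D: time 7, value 26
- C: time 8, value 22
- B: time 11, value 20
Best: 48 marks.

48 marks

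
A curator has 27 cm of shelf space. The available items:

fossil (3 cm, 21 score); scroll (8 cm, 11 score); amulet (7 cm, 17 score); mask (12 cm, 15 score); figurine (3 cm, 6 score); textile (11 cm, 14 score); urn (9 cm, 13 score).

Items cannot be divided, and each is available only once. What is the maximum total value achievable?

62 score

Check high-value combinations within 27 cm:
- fossil+scroll+amulet+urn: length 3+8+7+9=27, value 21+11+17+13=62
- fossil+amulet+mask+figurine: length 3+7+12+3=25, value 21+17+15+6=59
- fossil+amulet+figurine+textile: length 3+7+3+11=24, value 21+17+6+14=58
Best: 62 score.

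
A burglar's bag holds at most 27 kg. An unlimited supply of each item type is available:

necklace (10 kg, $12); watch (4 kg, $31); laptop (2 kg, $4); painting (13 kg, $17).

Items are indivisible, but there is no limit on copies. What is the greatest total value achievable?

Best value-per-unit is watch at 31/4; filling with it alone gives 6×31 = 186.
Optimal mix: 6×watch + 1×laptop → weight 26, value 190.

$190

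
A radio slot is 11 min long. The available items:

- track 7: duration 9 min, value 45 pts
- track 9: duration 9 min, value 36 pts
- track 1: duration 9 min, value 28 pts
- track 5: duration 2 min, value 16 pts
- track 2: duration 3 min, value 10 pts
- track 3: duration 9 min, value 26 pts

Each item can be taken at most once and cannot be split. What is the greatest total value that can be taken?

61 pts

Check high-value combinations within 11 min:
- track 7+track 5: duration 9+2=11, value 45+16=61
- track 9+track 5: duration 9+2=11, value 36+16=52
- track 7: duration 9, value 45
- track 1+track 5: duration 9+2=11, value 28+16=44
- track 5+track 3: duration 2+9=11, value 16+26=42
Best: 61 pts.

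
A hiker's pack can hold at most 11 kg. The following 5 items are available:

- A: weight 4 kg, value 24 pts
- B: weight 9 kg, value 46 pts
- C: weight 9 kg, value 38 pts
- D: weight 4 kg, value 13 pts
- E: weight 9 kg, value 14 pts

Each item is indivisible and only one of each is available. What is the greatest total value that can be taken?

46 pts

Check high-value combinations within 11 kg:
- B: weight 9, value 46
- C: weight 9, value 38
- A+D: weight 4+4=8, value 24+13=37
- A: weight 4, value 24
Best: 46 pts.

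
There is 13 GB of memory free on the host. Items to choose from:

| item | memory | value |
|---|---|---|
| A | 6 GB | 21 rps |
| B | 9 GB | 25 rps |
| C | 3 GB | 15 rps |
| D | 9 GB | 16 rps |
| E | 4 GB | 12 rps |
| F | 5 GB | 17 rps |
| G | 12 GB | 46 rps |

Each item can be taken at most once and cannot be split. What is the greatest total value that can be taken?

48 rps

This is a 0/1 knapsack; check combinations near the capacity.
- A+C+E: memory 6+3+4=13, value 21+15+12=48
- G: memory 12, value 46
- C+E+F: memory 3+4+5=12, value 15+12+17=44
- B+C: memory 9+3=12, value 25+15=40
Best: 48 rps.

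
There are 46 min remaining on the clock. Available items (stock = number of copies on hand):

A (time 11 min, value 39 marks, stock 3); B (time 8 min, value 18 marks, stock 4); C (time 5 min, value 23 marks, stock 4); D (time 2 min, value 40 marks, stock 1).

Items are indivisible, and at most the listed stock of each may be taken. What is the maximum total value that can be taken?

Top feasible selections:
- 2×A + 4×C + 1×D: time 44, value 210
- 3×A + 2×C + 1×D: time 45, value 203
Best: 210 marks.

210 marks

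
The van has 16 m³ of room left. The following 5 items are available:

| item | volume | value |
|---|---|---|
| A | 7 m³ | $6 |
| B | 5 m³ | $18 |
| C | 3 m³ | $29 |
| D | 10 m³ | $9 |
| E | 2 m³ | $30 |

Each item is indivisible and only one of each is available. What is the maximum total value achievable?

$77

Check high-value combinations within 16 m³:
- B+C+E: volume 5+3+2=10, value 18+29+30=77
- C+D+E: volume 3+10+2=15, value 29+9+30=68
- A+C+E: volume 7+3+2=12, value 6+29+30=65
- C+E: volume 3+2=5, value 29+30=59
Best: $77.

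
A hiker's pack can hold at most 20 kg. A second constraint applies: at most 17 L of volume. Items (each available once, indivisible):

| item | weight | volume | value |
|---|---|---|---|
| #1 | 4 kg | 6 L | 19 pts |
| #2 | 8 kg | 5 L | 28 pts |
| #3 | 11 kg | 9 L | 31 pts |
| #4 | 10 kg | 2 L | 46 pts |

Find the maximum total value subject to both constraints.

74 pts

Feasible sets respecting both limits:
- #2+#4: weight 18, volume 7, value 74
- #1+#4: weight 14, volume 8, value 65
- #2+#3: weight 19, volume 14, value 59
- #1+#3: weight 15, volume 15, value 50
Best: 74 pts.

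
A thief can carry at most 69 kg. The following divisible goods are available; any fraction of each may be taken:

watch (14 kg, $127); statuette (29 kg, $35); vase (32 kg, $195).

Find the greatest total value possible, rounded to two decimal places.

Take in order of value per unit:
- watch (127/14 per unit): all 14 → value 127, running total 127.00
- vase (195/32 per unit): all 32 → value 195, running total 322.00
- statuette (35/29 per unit): 23 of 29 → value 23×35/29 = 27.7586, running total 349.76
Total 349.76.

349.76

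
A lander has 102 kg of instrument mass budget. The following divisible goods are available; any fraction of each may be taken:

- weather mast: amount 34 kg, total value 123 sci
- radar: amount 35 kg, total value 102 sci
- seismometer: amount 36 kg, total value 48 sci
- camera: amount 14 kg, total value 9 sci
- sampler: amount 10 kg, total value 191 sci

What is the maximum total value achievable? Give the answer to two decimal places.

Take in order of value per unit:
- sampler (191/10 per unit): all 10 → value 191, running total 191.00
- weather mast (123/34 per unit): all 34 → value 123, running total 314.00
- radar (102/35 per unit): all 35 → value 102, running total 416.00
- seismometer (48/36 per unit): 23 of 36 → value 23×48/36 = 30.6667, running total 446.67
Total 446.67.

446.67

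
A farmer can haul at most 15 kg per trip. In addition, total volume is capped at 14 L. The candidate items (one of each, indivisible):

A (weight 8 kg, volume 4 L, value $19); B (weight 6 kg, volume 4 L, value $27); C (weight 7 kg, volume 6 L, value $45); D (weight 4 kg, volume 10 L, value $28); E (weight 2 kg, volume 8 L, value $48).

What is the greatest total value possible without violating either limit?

Feasible sets respecting both limits:
- C+E: weight 9, volume 14, value 93
- B+E: weight 8, volume 12, value 75
- B+C: weight 13, volume 10, value 72
Best: $93.

$93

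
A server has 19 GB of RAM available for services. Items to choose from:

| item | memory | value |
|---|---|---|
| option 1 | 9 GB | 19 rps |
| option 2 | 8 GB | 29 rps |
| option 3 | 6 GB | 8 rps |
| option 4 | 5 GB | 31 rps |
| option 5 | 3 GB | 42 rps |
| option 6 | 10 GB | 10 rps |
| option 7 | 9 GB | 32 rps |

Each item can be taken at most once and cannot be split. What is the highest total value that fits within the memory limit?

Check high-value combinations within 19 GB:
- option 4+option 5+option 7: memory 5+3+9=17, value 31+42+32=105
- option 2+option 4+option 5: memory 8+5+3=16, value 29+31+42=102
- option 1+option 4+option 5: memory 9+5+3=17, value 19+31+42=92
- option 4+option 5+option 6: memory 5+3+10=18, value 31+42+10=83
Best: 105 rps.

105 rps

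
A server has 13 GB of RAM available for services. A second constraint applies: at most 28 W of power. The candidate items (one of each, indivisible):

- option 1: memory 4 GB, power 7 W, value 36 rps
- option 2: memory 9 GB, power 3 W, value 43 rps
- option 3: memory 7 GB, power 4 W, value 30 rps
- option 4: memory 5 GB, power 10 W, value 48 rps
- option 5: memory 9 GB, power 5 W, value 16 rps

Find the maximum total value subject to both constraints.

Feasible sets respecting both limits:
- option 1+option 4: memory 9, power 17, value 84
- option 1+option 2: memory 13, power 10, value 79
- option 3+option 4: memory 12, power 14, value 78
Best: 84 rps.

84 rps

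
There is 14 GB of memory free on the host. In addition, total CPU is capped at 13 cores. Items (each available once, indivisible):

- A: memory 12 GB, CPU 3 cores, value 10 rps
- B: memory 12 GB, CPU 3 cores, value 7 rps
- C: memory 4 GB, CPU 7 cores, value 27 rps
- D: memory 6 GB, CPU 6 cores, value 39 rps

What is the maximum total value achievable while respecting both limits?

Feasible sets respecting both limits:
- C+D: memory 10, CPU 13, value 66
- D: memory 6, CPU 6, value 39
- C: memory 4, CPU 7, value 27
Best: 66 rps.

66 rps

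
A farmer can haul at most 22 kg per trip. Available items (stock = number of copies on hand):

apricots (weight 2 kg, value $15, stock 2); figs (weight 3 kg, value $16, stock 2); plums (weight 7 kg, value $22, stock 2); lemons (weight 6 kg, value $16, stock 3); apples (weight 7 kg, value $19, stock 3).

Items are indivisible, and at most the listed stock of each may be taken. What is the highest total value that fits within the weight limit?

Best selections within weight 22 and stock limits:
- 2×apricots + 2×figs + 2×lemons: weight 22, value 94
- 1×apricots + 2×figs + 2×plums: weight 22, value 91
Best: $94.

$94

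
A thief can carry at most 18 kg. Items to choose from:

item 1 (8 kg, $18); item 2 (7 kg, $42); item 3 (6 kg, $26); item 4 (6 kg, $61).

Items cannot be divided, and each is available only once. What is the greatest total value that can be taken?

$103

This is a 0/1 knapsack; check combinations near the capacity.
- item 2+item 4: weight 7+6=13, value 42+61=103
- item 3+item 4: weight 6+6=12, value 26+61=87
- item 1+item 4: weight 8+6=14, value 18+61=79
- item 2+item 3: weight 7+6=13, value 42+26=68
Best: $103.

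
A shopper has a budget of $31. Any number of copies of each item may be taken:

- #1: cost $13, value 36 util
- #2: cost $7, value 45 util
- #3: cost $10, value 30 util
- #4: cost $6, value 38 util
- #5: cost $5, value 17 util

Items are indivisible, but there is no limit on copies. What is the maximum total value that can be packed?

197 util

Best value-per-unit is #2 at 45/7; filling with it alone gives 4×45 = 180.
Optimal mix: 1×#2 + 4×#4 → cost 31, value 197.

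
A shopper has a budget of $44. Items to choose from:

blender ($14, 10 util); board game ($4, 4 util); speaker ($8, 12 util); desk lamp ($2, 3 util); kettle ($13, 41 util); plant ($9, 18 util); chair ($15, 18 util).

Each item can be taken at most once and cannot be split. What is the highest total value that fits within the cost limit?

Check high-value combinations within $44:
- board game+desk lamp+kettle+plant+chair: cost 4+2+13+9+15=43, value 4+3+41+18+18=84
- board game+kettle+plant+chair: cost 4+13+9+15=41, value 4+41+18+18=81
- blender+speaker+kettle+plant: cost 14+8+13+9=44, value 10+12+41+18=81
- desk lamp+kettle+plant+chair: cost 2+13+9+15=39, value 3+41+18+18=80
Best: 84 util.

84 util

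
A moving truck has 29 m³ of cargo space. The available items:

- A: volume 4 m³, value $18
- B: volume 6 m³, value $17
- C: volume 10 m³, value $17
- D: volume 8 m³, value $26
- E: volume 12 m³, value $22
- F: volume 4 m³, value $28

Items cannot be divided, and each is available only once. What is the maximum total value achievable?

Check high-value combinations within 29 m³:
- A+D+E+F: volume 4+8+12+4=28, value 18+26+22+28=94
- A+B+D+F: volume 4+6+8+4=22, value 18+17+26+28=89
- A+C+D+F: volume 4+10+8+4=26, value 18+17+26+28=89
- B+C+D+F: volume 6+10+8+4=28, value 17+17+26+28=88
- A+B+E+F: volume 4+6+12+4=26, value 18+17+22+28=85
Best: $94.

$94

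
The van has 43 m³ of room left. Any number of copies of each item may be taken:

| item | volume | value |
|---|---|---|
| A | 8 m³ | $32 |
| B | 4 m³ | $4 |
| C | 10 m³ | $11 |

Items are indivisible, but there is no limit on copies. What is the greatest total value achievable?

Best value-per-unit is A at 32/8, and filling with it alone uses volume 5×8=40. No mix of the others beats 5×32 = 160.

$160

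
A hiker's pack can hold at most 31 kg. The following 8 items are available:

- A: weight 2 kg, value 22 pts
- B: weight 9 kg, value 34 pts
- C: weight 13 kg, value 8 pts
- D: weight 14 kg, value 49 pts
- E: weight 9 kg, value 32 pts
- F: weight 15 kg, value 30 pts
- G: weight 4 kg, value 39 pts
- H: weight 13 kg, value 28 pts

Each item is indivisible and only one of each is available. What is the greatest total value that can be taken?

144 pts

Check high-value combinations within 31 kg:
- A+B+D+G: weight 2+9+14+4=29, value 22+34+49+39=144
- A+D+E+G: weight 2+14+9+4=29, value 22+49+32+39=142
- A+B+E+G: weight 2+9+9+4=24, value 22+34+32+39=127
Best: 144 pts.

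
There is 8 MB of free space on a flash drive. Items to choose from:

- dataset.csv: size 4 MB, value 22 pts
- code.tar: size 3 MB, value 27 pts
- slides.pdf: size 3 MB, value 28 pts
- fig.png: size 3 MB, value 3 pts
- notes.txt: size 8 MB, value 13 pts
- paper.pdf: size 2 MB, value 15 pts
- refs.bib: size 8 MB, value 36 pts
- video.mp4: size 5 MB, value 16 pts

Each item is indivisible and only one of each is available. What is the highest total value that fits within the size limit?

Check high-value combinations within 8 MB:
- code.tar+slides.pdf+paper.pdf: size 3+3+2=8, value 27+28+15=70
- code.tar+slides.pdf: size 3+3=6, value 27+28=55
- dataset.csv+slides.pdf: size 4+3=7, value 22+28=50
Best: 70 pts.

70 pts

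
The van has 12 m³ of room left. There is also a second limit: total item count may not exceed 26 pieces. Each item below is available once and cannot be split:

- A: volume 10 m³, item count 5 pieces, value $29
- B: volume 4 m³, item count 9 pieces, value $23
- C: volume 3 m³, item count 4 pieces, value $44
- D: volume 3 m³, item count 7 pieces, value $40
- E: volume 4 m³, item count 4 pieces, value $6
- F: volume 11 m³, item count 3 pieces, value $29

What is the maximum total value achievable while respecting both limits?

$107

Feasible sets respecting both limits:
- B+C+D: volume 10, item count 20, value 107
- C+D+E: volume 10, item count 15, value 90
- C+D: volume 6, item count 11, value 84
- B+C+E: volume 11, item count 17, value 73
Best: $107.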